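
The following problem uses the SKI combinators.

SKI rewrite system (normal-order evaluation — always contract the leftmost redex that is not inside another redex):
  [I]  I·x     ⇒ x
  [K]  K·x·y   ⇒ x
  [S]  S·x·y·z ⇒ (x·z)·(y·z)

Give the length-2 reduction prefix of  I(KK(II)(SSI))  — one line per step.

Answer: after 2 steps: K(SSI)

Reduction:
  start: I(KK(II)(SSI))
  →1  KK(II)(SSI)
  →2  K(SSI)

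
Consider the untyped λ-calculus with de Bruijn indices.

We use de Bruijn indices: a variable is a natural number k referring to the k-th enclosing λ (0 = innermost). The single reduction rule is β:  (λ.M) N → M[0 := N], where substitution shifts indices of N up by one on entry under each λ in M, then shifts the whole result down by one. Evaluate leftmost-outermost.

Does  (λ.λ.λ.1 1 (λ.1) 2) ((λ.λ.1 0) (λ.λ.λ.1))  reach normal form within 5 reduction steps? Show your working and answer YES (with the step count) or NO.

Answer: YES — reaches normal form λ.λ.1 1 (λ.1) (λ.λ.λ.1) in 3 ≤ 5 steps

Derivation:
  start: (λ.λ.λ.1 1 (λ.1) 2) ((λ.λ.1 0) (λ.λ.λ.1))
  →1  λ.λ.1 1 (λ.1) ((λ.λ.1 0) (λ.λ.λ.1))
  →2  λ.λ.1 1 (λ.1) (λ.(λ.λ.λ.1) 0)
  →3  λ.λ.1 1 (λ.1) (λ.λ.λ.1)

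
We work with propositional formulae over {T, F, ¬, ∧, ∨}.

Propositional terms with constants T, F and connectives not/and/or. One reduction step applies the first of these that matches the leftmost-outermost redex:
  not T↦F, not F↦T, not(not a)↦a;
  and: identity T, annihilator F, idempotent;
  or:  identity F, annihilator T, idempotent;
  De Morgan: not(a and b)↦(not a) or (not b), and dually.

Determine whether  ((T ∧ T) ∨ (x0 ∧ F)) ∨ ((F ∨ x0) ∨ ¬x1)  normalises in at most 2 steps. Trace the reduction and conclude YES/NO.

  start: ((T ∧ T) ∨ (x0 ∧ F)) ∨ ((F ∨ x0) ∨ ¬x1)
  →1  (T ∨ (x0 ∧ F)) ∨ ((F ∨ x0) ∨ ¬x1)
  →2  T ∨ ((F ∨ x0) ∨ ¬x1)

Answer: NO — after 2 steps the term is T ∨ ((F ∨ x0) ∨ ¬x1), not yet normal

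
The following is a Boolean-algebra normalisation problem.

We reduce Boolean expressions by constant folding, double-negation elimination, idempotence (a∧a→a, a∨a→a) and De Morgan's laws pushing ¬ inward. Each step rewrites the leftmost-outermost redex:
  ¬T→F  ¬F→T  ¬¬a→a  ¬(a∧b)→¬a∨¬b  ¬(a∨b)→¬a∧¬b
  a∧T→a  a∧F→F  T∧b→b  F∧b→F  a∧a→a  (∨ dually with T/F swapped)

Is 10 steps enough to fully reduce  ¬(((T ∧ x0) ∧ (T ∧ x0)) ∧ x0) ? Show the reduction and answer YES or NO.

Answer: YES — reaches normal form ¬x0 in 7 ≤ 10 steps

Working:
  start: ¬(((T ∧ x0) ∧ (T ∧ x0)) ∧ x0)
  step 1: ¬((T ∧ x0) ∧ (T ∧ x0)) ∨ ¬x0
  step 2: (¬(T ∧ x0) ∨ ¬(T ∧ x0)) ∨ ¬x0
  step 3: ¬(T ∧ x0) ∨ ¬x0
  step 4: (¬T ∨ ¬x0) ∨ ¬x0
  step 5: (F ∨ ¬x0) ∨ ¬x0
  step 6: ¬x0 ∨ ¬x0
  step 7: ¬x0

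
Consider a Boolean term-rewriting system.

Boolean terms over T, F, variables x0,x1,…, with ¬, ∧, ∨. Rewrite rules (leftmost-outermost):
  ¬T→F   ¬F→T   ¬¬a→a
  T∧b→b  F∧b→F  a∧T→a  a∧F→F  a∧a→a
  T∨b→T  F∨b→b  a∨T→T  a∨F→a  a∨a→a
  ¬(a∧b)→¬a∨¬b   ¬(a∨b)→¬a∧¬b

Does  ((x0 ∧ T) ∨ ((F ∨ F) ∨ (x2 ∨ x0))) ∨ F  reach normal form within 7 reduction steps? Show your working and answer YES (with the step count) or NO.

  start: ((x0 ∧ T) ∨ ((F ∨ F) ∨ (x2 ∨ x0))) ∨ F
  [1] (x0 ∧ T) ∨ ((F ∨ F) ∨ (x2 ∨ x0))
  [2] x0 ∨ ((F ∨ F) ∨ (x2 ∨ x0))
  [3] x0 ∨ (F ∨ (x2 ∨ x0))
  [4] x0 ∨ (x2 ∨ x0)

Answer: YES — reaches normal form x0 ∨ (x2 ∨ x0) in 4 ≤ 7 steps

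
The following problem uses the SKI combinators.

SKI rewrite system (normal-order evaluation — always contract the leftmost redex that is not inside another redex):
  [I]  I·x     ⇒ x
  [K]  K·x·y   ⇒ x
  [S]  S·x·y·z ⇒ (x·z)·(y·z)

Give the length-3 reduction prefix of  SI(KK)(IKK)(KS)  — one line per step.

Answer: after 3 steps: KK(KK(IKK))(KS)

Reduction:
  start: SI(KK)(IKK)(KS)
  →1  I(IKK)(KK(IKK))(KS)
  →2  IKK(KK(IKK))(KS)
  →3  KK(KK(IKK))(KS)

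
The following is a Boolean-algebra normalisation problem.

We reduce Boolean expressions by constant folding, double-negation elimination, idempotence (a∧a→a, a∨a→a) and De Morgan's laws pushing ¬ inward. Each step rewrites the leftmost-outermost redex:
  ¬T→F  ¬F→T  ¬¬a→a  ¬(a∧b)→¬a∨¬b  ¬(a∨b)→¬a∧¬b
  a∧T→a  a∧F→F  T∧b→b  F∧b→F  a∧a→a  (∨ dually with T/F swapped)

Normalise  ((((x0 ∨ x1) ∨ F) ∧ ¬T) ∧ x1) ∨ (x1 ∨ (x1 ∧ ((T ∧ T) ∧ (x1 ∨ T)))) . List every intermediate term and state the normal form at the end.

  start: ((((x0 ∨ x1) ∨ F) ∧ ¬T) ∧ x1) ∨ (x1 ∨ (x1 ∧ ((T ∧ T) ∧ (x1 ∨ T))))
  [1] (((x0 ∨ x1) ∧ ¬T) ∧ x1) ∨ (x1 ∨ (x1 ∧ ((T ∧ T) ∧ (x1 ∨ T))))
  [2] (((x0 ∨ x1) ∧ F) ∧ x1) ∨ (x1 ∨ (x1 ∧ ((T ∧ T) ∧ (x1 ∨ T))))
  [3] (F ∧ x1) ∨ (x1 ∨ (x1 ∧ ((T ∧ T) ∧ (x1 ∨ T))))
  [4] F ∨ (x1 ∨ (x1 ∧ ((T ∧ T) ∧ (x1 ∨ T))))
  [5] x1 ∨ (x1 ∧ ((T ∧ T) ∧ (x1 ∨ T)))
  [6] x1 ∨ (x1 ∧ (T ∧ (x1 ∨ T)))
  [7] x1 ∨ (x1 ∧ (x1 ∨ T))
  [8] x1 ∨ (x1 ∧ T)
  [9] x1 ∨ x1
  [10] x1

Answer: normal form = x1  (in 10 steps)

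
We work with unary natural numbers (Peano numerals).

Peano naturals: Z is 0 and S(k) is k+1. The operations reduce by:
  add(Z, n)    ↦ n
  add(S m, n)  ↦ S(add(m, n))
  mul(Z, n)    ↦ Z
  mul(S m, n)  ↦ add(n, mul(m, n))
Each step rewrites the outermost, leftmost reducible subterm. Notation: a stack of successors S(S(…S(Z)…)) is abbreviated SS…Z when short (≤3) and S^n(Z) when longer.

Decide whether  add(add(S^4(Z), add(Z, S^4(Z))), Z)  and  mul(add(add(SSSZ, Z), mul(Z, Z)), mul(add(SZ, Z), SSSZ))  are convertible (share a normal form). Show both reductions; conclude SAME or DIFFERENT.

Term A:
  start: add(add(S^4(Z), add(Z, S^4(Z))), Z)
  step 1: add(S(add(SSSZ, add(Z, S^4(Z)))), Z)
  step 2: S(add(add(SSSZ, add(Z, S^4(Z))), Z))
  step 3: S(add(S(add(SSZ, add(Z, S^4(Z)))), Z))
  step 4: S(S(add(add(SSZ, add(Z, S^4(Z))), Z)))
  step 5: S(S(add(S(add(SZ, add(Z, S^4(Z)))), Z)))
  step 6: S(S(S(add(add(SZ, add(Z, S^4(Z))), Z))))
  step 7: S(S(S(add(S(add(Z, add(Z, S^4(Z)))), Z))))
  step 8: S(S(S(S(add(add(Z, add(Z, S^4(Z))), Z)))))
  step 9: S(S(S(S(add(add(Z, S^4(Z)), Z)))))
  step 10: S(S(S(S(add(S^4(Z), Z)))))
  step 11: S(S(S(S(S(add(SSSZ, Z))))))
  step 12: S(S(S(S(S(S(add(SSZ, Z)))))))
  step 13: S(S(S(S(S(S(S(add(SZ, Z))))))))
  step 14: S(S(S(S(S(S(S(S(add(Z, Z)))))))))
  step 15: S^8(Z)

Term B:
  start: mul(add(add(SSSZ, Z), mul(Z, Z)), mul(add(SZ, Z), SSSZ))
  step 1: mul(add(S(add(SSZ, Z)), mul(Z, Z)), mul(add(SZ, Z), SSSZ))
  step 2: mul(S(add(add(SSZ, Z), mul(Z, Z))), mul(add(SZ, Z), SSSZ))
  step 3: add(mul(add(SZ, Z), SSSZ), mul(add(add(SSZ, Z), mul(Z, Z)), mul(add(SZ, Z), SSSZ)))
  step 4: add(mul(S(add(Z, Z)), SSSZ), mul(add(add(SSZ, Z), mul(Z, Z)), mul(add(SZ, Z), SSSZ)))
  step 5: add(add(SSSZ, mul(add(Z, Z), SSSZ)), mul(add(add(SSZ, Z), mul(Z, Z)), mul(add(SZ, Z), SSSZ)))
  step 6: add(S(add(SSZ, mul(add(Z, Z), SSSZ))), mul(add(add(SSZ, Z), mul(Z, Z)), mul(add(SZ, Z), SSSZ)))
  step 7: S(add(add(SSZ, mul(add(Z, Z), SSSZ)), mul(add(add(SSZ, Z), mul(Z, Z)), mul(add(SZ, Z), SSSZ))))
  step 8: S(add(S(add(SZ, mul(add(Z, Z), SSSZ))), mul(add(add(SSZ, Z), mul(Z, Z)), mul(add(SZ, Z), SSSZ))))
  step 9: S(S(add(add(SZ, mul(add(Z, Z), SSSZ)), mul(add(add(SSZ, Z), mul(Z, Z)), mul(add(SZ, Z), SSSZ)))))
  step 10: S(S(add(S(add(Z, mul(add(Z, Z), SSSZ))), mul(add(add(SSZ, Z), mul(Z, Z)), mul(add(SZ, Z), SSSZ)))))
  step 11: S(S(S(add(add(Z, mul(add(Z, Z), SSSZ)), mul(add(add(SSZ, Z), mul(Z, Z)), mul(add(SZ, Z), SSSZ))))))
  step 12: S(S(S(add(mul(add(Z, Z), SSSZ), mul(add(add(SSZ, Z), mul(Z, Z)), mul(add(SZ, Z), SSSZ))))))
  step 13: S(S(S(add(mul(Z, SSSZ), mul(add(add(SSZ, Z), mul(Z, Z)), mul(add(SZ, Z), SSSZ))))))
  step 14: S(S(S(add(Z, mul(add(add(SSZ, Z), mul(Z, Z)), mul(add(SZ, Z), SSSZ))))))
  step 15: S(S(S(mul(add(add(SSZ, Z), mul(Z, Z)), mul(add(SZ, Z), SSSZ)))))
  step 16: S(S(S(mul(add(S(add(SZ, Z)), mul(Z, Z)), mul(add(SZ, Z), SSSZ)))))
  step 17: S(S(S(mul(S(add(add(SZ, Z), mul(Z, Z))), mul(add(SZ, Z), SSSZ)))))
  step 18: S(S(S(add(mul(add(SZ, Z), SSSZ), mul(add(add(SZ, Z), mul(Z, Z)), mul(add(SZ, Z), SSSZ))))))
  step 19: S(S(S(add(mul(S(add(Z, Z)), SSSZ), mul(add(add(SZ, Z), mul(Z, Z)), mul(add(SZ, Z), SSSZ))))))
  step 20: S(S(S(add(add(SSSZ, mul(add(Z, Z), SSSZ)), mul(add(add(SZ, Z), mul(Z, Z)), mul(add(SZ, Z), SSSZ))))))
  step 21: S(S(S(add(S(add(SSZ, mul(add(Z, Z), SSSZ))), mul(add(add(SZ, Z), mul(Z, Z)), mul(add(SZ, Z), SSSZ))))))
  step 22: S(S(S(S(add(add(SSZ, mul(add(Z, Z), SSSZ)), mul(add(add(SZ, Z), mul(Z, Z)), mul(add(SZ, Z), SSSZ)))))))
  step 23: S(S(S(S(add(S(add(SZ, mul(add(Z, Z), SSSZ))), mul(add(add(SZ, Z), mul(Z, Z)), mul(add(SZ, Z), SSSZ)))))))
  step 24: S(S(S(S(S(add(add(SZ, mul(add(Z, Z), SSSZ)), mul(add(add(SZ, Z), mul(Z, Z)), mul(add(SZ, Z), SSSZ))))))))
  step 25: S(S(S(S(S(add(S(add(Z, mul(add(Z, Z), SSSZ))), mul(add(add(SZ, Z), mul(Z, Z)), mul(add(SZ, Z), SSSZ))))))))
  step 26: S(S(S(S(S(S(add(add(Z, mul(add(Z, Z), SSSZ)), mul(add(add(SZ, Z), mul(Z, Z)), mul(add(SZ, Z), SSSZ)))))))))
  step 27: S(S(S(S(S(S(add(mul(add(Z, Z), SSSZ), mul(add(add(SZ, Z), mul(Z, Z)), mul(add(SZ, Z), SSSZ)))))))))
  step 28: S(S(S(S(S(S(add(mul(Z, SSSZ), mul(add(add(SZ, Z), mul(Z, Z)), mul(add(SZ, Z), SSSZ)))))))))
  step 29: S(S(S(S(S(S(add(Z, mul(add(add(SZ, Z), mul(Z, Z)), mul(add(SZ, Z), SSSZ)))))))))
  step 30: S(S(S(S(S(S(mul(add(add(SZ, Z), mul(Z, Z)), mul(add(SZ, Z), SSSZ))))))))
  step 31: S(S(S(S(S(S(mul(add(S(add(Z, Z)), mul(Z, Z)), mul(add(SZ, Z), SSSZ))))))))
  step 32: S(S(S(S(S(S(mul(S(add(add(Z, Z), mul(Z, Z))), mul(add(SZ, Z), SSSZ))))))))
  step 33: S(S(S(S(S(S(add(mul(add(SZ, Z), SSSZ), mul(add(add(Z, Z), mul(Z, Z)), mul(add(SZ, Z), SSSZ)))))))))
  step 34: S(S(S(S(S(S(add(mul(S(add(Z, Z)), SSSZ), mul(add(add(Z, Z), mul(Z, Z)), mul(add(SZ, Z), SSSZ)))))))))
  step 35: S(S(S(S(S(S(add(add(SSSZ, mul(add(Z, Z), SSSZ)), mul(add(add(Z, Z), mul(Z, Z)), mul(add(SZ, Z), SSSZ)))))))))
  step 36: S(S(S(S(S(S(add(S(add(SSZ, mul(add(Z, Z), SSSZ))), mul(add(add(Z, Z), mul(Z, Z)), mul(add(SZ, Z), SSSZ)))))))))
  step 37: S(S(S(S(S(S(S(add(add(SSZ, mul(add(Z, Z), SSSZ)), mul(add(add(Z, Z), mul(Z, Z)), mul(add(SZ, Z), SSSZ))))))))))
  step 38: S(S(S(S(S(S(S(add(S(add(SZ, mul(add(Z, Z), SSSZ))), mul(add(add(Z, Z), mul(Z, Z)), mul(add(SZ, Z), SSSZ))))))))))
  step 39: S(S(S(S(S(S(S(S(add(add(SZ, mul(add(Z, Z), SSSZ)), mul(add(add(Z, Z), mul(Z, Z)), mul(add(SZ, Z), SSSZ)))))))))))
  step 40: S(S(S(S(S(S(S(S(add(S(add(Z, mul(add(Z, Z), SSSZ))), mul(add(add(Z, Z), mul(Z, Z)), mul(add(SZ, Z), SSSZ)))))))))))
  step 41: S(S(S(S(S(S(S(S(S(add(add(Z, mul(add(Z, Z), SSSZ)), mul(add(add(Z, Z), mul(Z, Z)), mul(add(SZ, Z), SSSZ))))))))))))
  step 42: S(S(S(S(S(S(S(S(S(add(mul(add(Z, Z), SSSZ), mul(add(add(Z, Z), mul(Z, Z)), mul(add(SZ, Z), SSSZ))))))))))))
  step 43: S(S(S(S(S(S(S(S(S(add(mul(Z, SSSZ), mul(add(add(Z, Z), mul(Z, Z)), mul(add(SZ, Z), SSSZ))))))))))))
  step 44: S(S(S(S(S(S(S(S(S(add(Z, mul(add(add(Z, Z), mul(Z, Z)), mul(add(SZ, Z), SSSZ))))))))))))
  step 45: S(S(S(S(S(S(S(S(S(mul(add(add(Z, Z), mul(Z, Z)), mul(add(SZ, Z), SSSZ)))))))))))
  step 46: S(S(S(S(S(S(S(S(S(mul(add(Z, mul(Z, Z)), mul(add(SZ, Z), SSSZ)))))))))))
  step 47: S(S(S(S(S(S(S(S(S(mul(mul(Z, Z), mul(add(SZ, Z), SSSZ)))))))))))
  step 48: S(S(S(S(S(S(S(S(S(mul(Z, mul(add(SZ, Z), SSSZ)))))))))))
  step 49: S^9(Z)

Answer: DIFFERENT — A ⇓ S^8(Z), B ⇓ S^9(Z)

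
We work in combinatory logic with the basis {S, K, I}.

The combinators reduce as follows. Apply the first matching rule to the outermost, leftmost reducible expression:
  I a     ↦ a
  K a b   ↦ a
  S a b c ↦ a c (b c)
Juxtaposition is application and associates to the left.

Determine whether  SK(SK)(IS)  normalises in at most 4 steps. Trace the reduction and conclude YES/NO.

Answer: YES — reaches normal form S in 3 ≤ 4 steps

Derivation:
  start: SK(SK)(IS)
  →1  K(IS)(SK(IS))
  →2  IS
  →3  S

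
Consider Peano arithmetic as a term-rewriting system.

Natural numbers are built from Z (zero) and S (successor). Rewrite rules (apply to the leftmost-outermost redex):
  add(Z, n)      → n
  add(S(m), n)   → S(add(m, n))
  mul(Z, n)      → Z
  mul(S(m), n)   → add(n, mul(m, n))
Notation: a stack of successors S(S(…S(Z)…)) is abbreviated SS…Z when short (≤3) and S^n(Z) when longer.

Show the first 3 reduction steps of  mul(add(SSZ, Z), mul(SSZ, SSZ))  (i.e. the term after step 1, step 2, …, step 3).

Answer: after 3 steps: add(add(SSZ, mul(SZ, SSZ)), mul(add(SZ, Z), mul(SSZ, SSZ)))

Derivation:
  start: mul(add(SSZ, Z), mul(SSZ, SSZ))
  →1  mul(S(add(SZ, Z)), mul(SSZ, SSZ))
  →2  add(mul(SSZ, SSZ), mul(add(SZ, Z), mul(SSZ, SSZ)))
  →3  add(add(SSZ, mul(SZ, SSZ)), mul(add(SZ, Z), mul(SSZ, SSZ)))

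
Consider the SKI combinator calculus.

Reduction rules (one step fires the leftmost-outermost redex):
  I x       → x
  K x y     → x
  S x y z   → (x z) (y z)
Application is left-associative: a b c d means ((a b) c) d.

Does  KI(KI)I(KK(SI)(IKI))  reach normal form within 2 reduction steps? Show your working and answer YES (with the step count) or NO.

  start: KI(KI)I(KK(SI)(IKI))
  →1  II(KK(SI)(IKI))
  →2  I(KK(SI)(IKI))

Answer: NO — after 2 steps the term is I(KK(SI)(IKI)), not yet normal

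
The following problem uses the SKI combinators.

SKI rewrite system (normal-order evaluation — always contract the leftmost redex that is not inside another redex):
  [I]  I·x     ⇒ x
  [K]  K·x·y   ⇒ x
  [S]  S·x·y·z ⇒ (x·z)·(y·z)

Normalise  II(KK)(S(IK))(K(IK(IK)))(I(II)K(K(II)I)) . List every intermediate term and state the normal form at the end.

  start: II(KK)(S(IK))(K(IK(IK)))(I(II)K(K(II)I))
  [1] I(KK)(S(IK))(K(IK(IK)))(I(II)K(K(II)I))
  [2] KK(S(IK))(K(IK(IK)))(I(II)K(K(II)I))
  [3] K(K(IK(IK)))(I(II)K(K(II)I))
  [4] K(IK(IK))
  [5] K(K(IK))
  [6] K(KK)

Answer: normal form = K(KK)  (in 6 steps)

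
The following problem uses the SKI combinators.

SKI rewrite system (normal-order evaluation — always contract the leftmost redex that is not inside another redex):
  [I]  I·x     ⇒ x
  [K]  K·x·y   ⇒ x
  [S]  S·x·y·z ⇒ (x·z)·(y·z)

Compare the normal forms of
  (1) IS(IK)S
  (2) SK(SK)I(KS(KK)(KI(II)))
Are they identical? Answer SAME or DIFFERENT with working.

Answer: DIFFERENT — A ⇓ SKS, B ⇓ SI

Reduction:
Term A:
  start: IS(IK)S
  →1  S(IK)S
  →2  SKS

Term B:
  start: SK(SK)I(KS(KK)(KI(II)))
  →1  KI(SKI)(KS(KK)(KI(II)))
  →2  I(KS(KK)(KI(II)))
  →3  KS(KK)(KI(II))
  →4  S(KI(II))
  →5  SI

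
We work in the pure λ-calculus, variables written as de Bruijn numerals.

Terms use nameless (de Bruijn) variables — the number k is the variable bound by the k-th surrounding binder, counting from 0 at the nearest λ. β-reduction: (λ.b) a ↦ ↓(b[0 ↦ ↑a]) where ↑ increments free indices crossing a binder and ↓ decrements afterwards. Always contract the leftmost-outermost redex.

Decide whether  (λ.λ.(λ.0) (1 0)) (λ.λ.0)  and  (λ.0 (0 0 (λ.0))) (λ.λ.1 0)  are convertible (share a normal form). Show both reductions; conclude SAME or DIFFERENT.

Term A:
  start: (λ.λ.(λ.0) (1 0)) (λ.λ.0)
  step 1: λ.(λ.0) ((λ.λ.0) 0)
  step 2: λ.(λ.λ.0) 0
  step 3: λ.λ.0

Term B:
  start: (λ.0 (0 0 (λ.0))) (λ.λ.1 0)
  step 1: (λ.λ.1 0) ((λ.λ.1 0) (λ.λ.1 0) (λ.0))
  step 2: λ.(λ.λ.1 0) (λ.λ.1 0) (λ.0) 0
  step 3: λ.(λ.(λ.λ.1 0) 0) (λ.0) 0
  step 4: λ.(λ.λ.1 0) (λ.0) 0
  step 5: λ.(λ.(λ.0) 0) 0
  step 6: λ.(λ.0) 0
  step 7: λ.0

Answer: DIFFERENT — A ⇓ λ.λ.0, B ⇓ λ.0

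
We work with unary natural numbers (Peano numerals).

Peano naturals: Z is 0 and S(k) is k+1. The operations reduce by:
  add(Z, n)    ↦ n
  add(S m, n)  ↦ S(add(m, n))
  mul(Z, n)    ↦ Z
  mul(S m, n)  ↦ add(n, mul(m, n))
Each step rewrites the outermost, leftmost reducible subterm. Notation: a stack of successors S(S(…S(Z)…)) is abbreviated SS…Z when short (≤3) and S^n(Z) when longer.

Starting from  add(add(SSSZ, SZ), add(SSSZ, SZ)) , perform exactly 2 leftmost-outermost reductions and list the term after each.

Answer: after 2 steps: S(add(add(SSZ, SZ), add(SSSZ, SZ)))

Derivation:
  start: add(add(SSSZ, SZ), add(SSSZ, SZ))
  [1] add(S(add(SSZ, SZ)), add(SSSZ, SZ))
  [2] S(add(add(SSZ, SZ), add(SSSZ, SZ)))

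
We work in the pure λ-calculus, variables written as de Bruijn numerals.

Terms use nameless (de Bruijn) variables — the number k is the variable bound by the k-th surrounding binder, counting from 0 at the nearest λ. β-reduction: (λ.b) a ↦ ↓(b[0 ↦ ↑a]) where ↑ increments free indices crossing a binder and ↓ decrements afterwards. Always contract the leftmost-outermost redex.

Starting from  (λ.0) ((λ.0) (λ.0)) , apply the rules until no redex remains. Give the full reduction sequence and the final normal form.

Answer: normal form = λ.0  (in 2 steps)

Working:
  start: (λ.0) ((λ.0) (λ.0))
  [1] (λ.0) (λ.0)
  [2] λ.0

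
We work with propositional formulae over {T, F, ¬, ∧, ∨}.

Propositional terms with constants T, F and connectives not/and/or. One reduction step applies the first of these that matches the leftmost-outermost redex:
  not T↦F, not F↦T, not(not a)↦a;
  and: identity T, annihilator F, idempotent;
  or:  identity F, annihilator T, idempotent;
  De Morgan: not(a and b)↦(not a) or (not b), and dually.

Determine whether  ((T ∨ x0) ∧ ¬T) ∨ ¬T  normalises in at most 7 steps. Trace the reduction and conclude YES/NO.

  start: ((T ∨ x0) ∧ ¬T) ∨ ¬T
  [1] (T ∧ ¬T) ∨ ¬T
  [2] ¬T ∨ ¬T
  [3] ¬T
  [4] F

Answer: YES — reaches normal form F in 4 ≤ 7 steps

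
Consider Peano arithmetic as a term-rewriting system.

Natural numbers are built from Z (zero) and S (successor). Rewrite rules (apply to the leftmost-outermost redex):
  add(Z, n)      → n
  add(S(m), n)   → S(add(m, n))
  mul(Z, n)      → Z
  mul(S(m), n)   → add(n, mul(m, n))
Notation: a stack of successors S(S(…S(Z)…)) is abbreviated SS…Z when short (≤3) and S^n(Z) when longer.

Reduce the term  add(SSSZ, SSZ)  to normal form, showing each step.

Answer: normal form = S^5(Z)  (in 4 steps)

Reduction:
  start: add(SSSZ, SSZ)
  →1  S(add(SSZ, SSZ))
  →2  S(S(add(SZ, SSZ)))
  →3  S(S(S(add(Z, SSZ))))
  →4  S^5(Z)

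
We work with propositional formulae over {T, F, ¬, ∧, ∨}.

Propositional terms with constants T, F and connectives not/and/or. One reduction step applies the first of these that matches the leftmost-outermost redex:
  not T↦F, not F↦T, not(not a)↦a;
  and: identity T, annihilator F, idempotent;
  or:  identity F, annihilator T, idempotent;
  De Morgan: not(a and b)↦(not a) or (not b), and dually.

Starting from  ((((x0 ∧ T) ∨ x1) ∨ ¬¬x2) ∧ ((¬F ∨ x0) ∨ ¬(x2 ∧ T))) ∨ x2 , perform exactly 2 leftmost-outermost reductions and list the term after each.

  start: ((((x0 ∧ T) ∨ x1) ∨ ¬¬x2) ∧ ((¬F ∨ x0) ∨ ¬(x2 ∧ T))) ∨ x2
  [1] (((x0 ∨ x1) ∨ ¬¬x2) ∧ ((¬F ∨ x0) ∨ ¬(x2 ∧ T))) ∨ x2
  [2] (((x0 ∨ x1) ∨ x2) ∧ ((¬F ∨ x0) ∨ ¬(x2 ∧ T))) ∨ x2

Answer: after 2 steps: (((x0 ∨ x1) ∨ x2) ∧ ((¬F ∨ x0) ∨ ¬(x2 ∧ T))) ∨ x2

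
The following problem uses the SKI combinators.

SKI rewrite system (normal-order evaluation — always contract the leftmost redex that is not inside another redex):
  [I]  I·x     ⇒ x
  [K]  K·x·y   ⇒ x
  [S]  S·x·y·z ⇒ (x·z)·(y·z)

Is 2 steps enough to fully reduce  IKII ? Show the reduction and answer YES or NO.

Answer: YES — reaches normal form I in 2 ≤ 2 steps

Reduction:
  start: IKII
  [1] KII
  [2] I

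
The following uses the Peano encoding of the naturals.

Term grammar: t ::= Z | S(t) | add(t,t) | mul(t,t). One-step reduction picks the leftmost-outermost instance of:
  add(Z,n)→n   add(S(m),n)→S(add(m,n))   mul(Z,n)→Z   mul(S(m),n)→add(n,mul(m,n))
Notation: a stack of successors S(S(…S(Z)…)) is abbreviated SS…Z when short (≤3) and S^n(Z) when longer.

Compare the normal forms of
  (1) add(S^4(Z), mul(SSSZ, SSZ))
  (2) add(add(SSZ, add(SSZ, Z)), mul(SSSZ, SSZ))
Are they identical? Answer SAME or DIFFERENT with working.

Answer: SAME — A ⇓ S^10(Z), B ⇓ S^10(Z)

Derivation:
Term A:
  start: add(S^4(Z), mul(SSSZ, SSZ))
  [1] S(add(SSSZ, mul(SSSZ, SSZ)))
  [2] S(S(add(SSZ, mul(SSSZ, SSZ))))
  [3] S(S(S(add(SZ, mul(SSSZ, SSZ)))))
  [4] S(S(S(S(add(Z, mul(SSSZ, SSZ))))))
  [5] S(S(S(S(mul(SSSZ, SSZ)))))
  [6] S(S(S(S(add(SSZ, mul(SSZ, SSZ))))))
  [7] S(S(S(S(S(add(SZ, mul(SSZ, SSZ)))))))
  [8] S(S(S(S(S(S(add(Z, mul(SSZ, SSZ))))))))
  [9] S(S(S(S(S(S(mul(SSZ, SSZ)))))))
  [10] S(S(S(S(S(S(add(SSZ, mul(SZ, SSZ))))))))
  [11] S(S(S(S(S(S(S(add(SZ, mul(SZ, SSZ)))))))))
  [12] S(S(S(S(S(S(S(S(add(Z, mul(SZ, SSZ))))))))))
  [13] S(S(S(S(S(S(S(S(mul(SZ, SSZ)))))))))
  [14] S(S(S(S(S(S(S(S(add(SSZ, mul(Z, SSZ))))))))))
  [15] S(S(S(S(S(S(S(S(S(add(SZ, mul(Z, SSZ)))))))))))
  [16] S(S(S(S(S(S(S(S(S(S(add(Z, mul(Z, SSZ))))))))))))
  [17] S(S(S(S(S(S(S(S(S(S(mul(Z, SSZ)))))))))))
  [18] S^10(Z)

Term B:
  start: add(add(SSZ, add(SSZ, Z)), mul(SSSZ, SSZ))
  [1] add(S(add(SZ, add(SSZ, Z))), mul(SSSZ, SSZ))
  [2] S(add(add(SZ, add(SSZ, Z)), mul(SSSZ, SSZ)))
  [3] S(add(S(add(Z, add(SSZ, Z))), mul(SSSZ, SSZ)))
  [4] S(S(add(add(Z, add(SSZ, Z)), mul(SSSZ, SSZ))))
  [5] S(S(add(add(SSZ, Z), mul(SSSZ, SSZ))))
  [6] S(S(add(S(add(SZ, Z)), mul(SSSZ, SSZ))))
  [7] S(S(S(add(add(SZ, Z), mul(SSSZ, SSZ)))))
  [8] S(S(S(add(S(add(Z, Z)), mul(SSSZ, SSZ)))))
  [9] S(S(S(S(add(add(Z, Z), mul(SSSZ, SSZ))))))
  [10] S(S(S(S(add(Z, mul(SSSZ, SSZ))))))
  [11] S(S(S(S(mul(SSSZ, SSZ)))))
  [12] S(S(S(S(add(SSZ, mul(SSZ, SSZ))))))
  [13] S(S(S(S(S(add(SZ, mul(SSZ, SSZ)))))))
  [14] S(S(S(S(S(S(add(Z, mul(SSZ, SSZ))))))))
  [15] S(S(S(S(S(S(mul(SSZ, SSZ)))))))
  [16] S(S(S(S(S(S(add(SSZ, mul(SZ, SSZ))))))))
  [17] S(S(S(S(S(S(S(add(SZ, mul(SZ, SSZ)))))))))
  [18] S(S(S(S(S(S(S(S(add(Z, mul(SZ, SSZ))))))))))
  [19] S(S(S(S(S(S(S(S(mul(SZ, SSZ)))))))))
  [20] S(S(S(S(S(S(S(S(add(SSZ, mul(Z, SSZ))))))))))
  [21] S(S(S(S(S(S(S(S(S(add(SZ, mul(Z, SSZ)))))))))))
  [22] S(S(S(S(S(S(S(S(S(S(add(Z, mul(Z, SSZ))))))))))))
  [23] S(S(S(S(S(S(S(S(S(S(mul(Z, SSZ)))))))))))
  [24] S^10(Z)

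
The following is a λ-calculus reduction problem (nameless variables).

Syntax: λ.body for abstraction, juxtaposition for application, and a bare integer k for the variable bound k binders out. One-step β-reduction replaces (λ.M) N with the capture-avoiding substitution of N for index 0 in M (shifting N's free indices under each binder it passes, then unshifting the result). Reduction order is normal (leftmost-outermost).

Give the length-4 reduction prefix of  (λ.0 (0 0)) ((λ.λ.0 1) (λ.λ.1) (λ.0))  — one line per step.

Answer: after 4 steps: (λ.λ.1) ((λ.λ.0 1) (λ.λ.1) (λ.0) ((λ.λ.0 1) (λ.λ.1) (λ.0)))

Derivation:
  start: (λ.0 (0 0)) ((λ.λ.0 1) (λ.λ.1) (λ.0))
  [1] (λ.λ.0 1) (λ.λ.1) (λ.0) ((λ.λ.0 1) (λ.λ.1) (λ.0) ((λ.λ.0 1) (λ.λ.1) (λ.0)))
  [2] (λ.0 (λ.λ.1)) (λ.0) ((λ.λ.0 1) (λ.λ.1) (λ.0) ((λ.λ.0 1) (λ.λ.1) (λ.0)))
  [3] (λ.0) (λ.λ.1) ((λ.λ.0 1) (λ.λ.1) (λ.0) ((λ.λ.0 1) (λ.λ.1) (λ.0)))
  [4] (λ.λ.1) ((λ.λ.0 1) (λ.λ.1) (λ.0) ((λ.λ.0 1) (λ.λ.1) (λ.0)))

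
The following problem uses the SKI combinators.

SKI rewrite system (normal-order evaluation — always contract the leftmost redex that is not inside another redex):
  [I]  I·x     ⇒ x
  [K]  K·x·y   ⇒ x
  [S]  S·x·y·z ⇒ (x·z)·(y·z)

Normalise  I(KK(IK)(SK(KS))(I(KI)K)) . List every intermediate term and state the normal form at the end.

  start: I(KK(IK)(SK(KS))(I(KI)K))
  [1] KK(IK)(SK(KS))(I(KI)K)
  [2] K(SK(KS))(I(KI)K)
  [3] SK(KS)

Answer: normal form = SK(KS)  (in 3 steps)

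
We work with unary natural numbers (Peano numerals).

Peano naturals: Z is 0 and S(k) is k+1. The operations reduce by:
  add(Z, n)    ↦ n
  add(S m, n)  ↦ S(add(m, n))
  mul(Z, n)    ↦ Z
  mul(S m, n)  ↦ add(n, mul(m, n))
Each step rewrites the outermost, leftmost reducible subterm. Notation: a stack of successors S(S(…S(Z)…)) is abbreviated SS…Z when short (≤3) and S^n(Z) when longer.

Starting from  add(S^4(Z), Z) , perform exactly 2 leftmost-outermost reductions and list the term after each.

Answer: after 2 steps: S(S(add(SSZ, Z)))

Reduction:
  start: add(S^4(Z), Z)
  step 1: S(add(SSSZ, Z))
  step 2: S(S(add(SSZ, Z)))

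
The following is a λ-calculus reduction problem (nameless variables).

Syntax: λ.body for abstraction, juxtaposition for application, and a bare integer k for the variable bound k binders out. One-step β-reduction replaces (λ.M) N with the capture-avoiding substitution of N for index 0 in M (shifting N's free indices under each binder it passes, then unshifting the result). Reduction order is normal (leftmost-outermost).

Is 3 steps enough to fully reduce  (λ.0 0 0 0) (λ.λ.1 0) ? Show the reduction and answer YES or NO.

  start: (λ.0 0 0 0) (λ.λ.1 0)
  step 1: (λ.λ.1 0) (λ.λ.1 0) (λ.λ.1 0) (λ.λ.1 0)
  step 2: (λ.(λ.λ.1 0) 0) (λ.λ.1 0) (λ.λ.1 0)
  step 3: (λ.λ.1 0) (λ.λ.1 0) (λ.λ.1 0)

Answer: NO — after 3 steps the term is (λ.λ.1 0) (λ.λ.1 0) (λ.λ.1 0), not yet normal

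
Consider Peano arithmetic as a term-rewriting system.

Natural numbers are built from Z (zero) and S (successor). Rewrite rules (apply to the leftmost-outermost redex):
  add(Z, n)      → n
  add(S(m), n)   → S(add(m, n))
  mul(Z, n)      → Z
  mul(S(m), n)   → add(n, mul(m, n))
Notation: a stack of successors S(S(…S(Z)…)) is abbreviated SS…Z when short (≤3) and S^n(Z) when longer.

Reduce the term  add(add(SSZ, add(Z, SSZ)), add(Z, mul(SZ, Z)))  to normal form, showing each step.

Answer: normal form = S^4(Z)  (in 13 steps)

Derivation:
  start: add(add(SSZ, add(Z, SSZ)), add(Z, mul(SZ, Z)))
  [1] add(S(add(SZ, add(Z, SSZ))), add(Z, mul(SZ, Z)))
  [2] S(add(add(SZ, add(Z, SSZ)), add(Z, mul(SZ, Z))))
  [3] S(add(S(add(Z, add(Z, SSZ))), add(Z, mul(SZ, Z))))
  [4] S(S(add(add(Z, add(Z, SSZ)), add(Z, mul(SZ, Z)))))
  [5] S(S(add(add(Z, SSZ), add(Z, mul(SZ, Z)))))
  [6] S(S(add(SSZ, add(Z, mul(SZ, Z)))))
  [7] S(S(S(add(SZ, add(Z, mul(SZ, Z))))))
  [8] S(S(S(S(add(Z, add(Z, mul(SZ, Z)))))))
  [9] S(S(S(S(add(Z, mul(SZ, Z))))))
  [10] S(S(S(S(mul(SZ, Z)))))
  [11] S(S(S(S(add(Z, mul(Z, Z))))))
  [12] S(S(S(S(mul(Z, Z)))))
  [13] S^4(Z)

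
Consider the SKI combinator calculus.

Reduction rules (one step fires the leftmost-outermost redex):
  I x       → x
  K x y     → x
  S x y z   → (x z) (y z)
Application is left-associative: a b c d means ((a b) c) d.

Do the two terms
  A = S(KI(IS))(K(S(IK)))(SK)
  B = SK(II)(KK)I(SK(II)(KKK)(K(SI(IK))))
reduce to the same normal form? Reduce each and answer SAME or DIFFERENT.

Term A:
  start: S(KI(IS))(K(S(IK)))(SK)
  step 1: KI(IS)(SK)(K(S(IK))(SK))
  step 2: I(SK)(K(S(IK))(SK))
  step 3: SK(K(S(IK))(SK))
  step 4: SK(S(IK))
  step 5: SK(SK)

Term B:
  start: SK(II)(KK)I(SK(II)(KKK)(K(SI(IK))))
  step 1: K(KK)(II(KK))I(SK(II)(KKK)(K(SI(IK))))
  step 2: KKI(SK(II)(KKK)(K(SI(IK))))
  step 3: K(SK(II)(KKK)(K(SI(IK))))
  step 4: K(K(KKK)(II(KKK))(K(SI(IK))))
  step 5: K(KKK(K(SI(IK))))
  step 6: K(K(K(SI(IK))))
  step 7: K(K(K(SIK)))

Answer: DIFFERENT — A ⇓ SK(SK), B ⇓ K(K(K(SIK)))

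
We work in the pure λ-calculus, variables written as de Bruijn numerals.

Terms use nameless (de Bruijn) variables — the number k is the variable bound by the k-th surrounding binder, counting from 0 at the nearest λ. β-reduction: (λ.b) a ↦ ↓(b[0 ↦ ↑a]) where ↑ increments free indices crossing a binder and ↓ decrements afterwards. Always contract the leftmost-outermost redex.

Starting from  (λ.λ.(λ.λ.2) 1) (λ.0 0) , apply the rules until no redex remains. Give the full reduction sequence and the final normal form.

Answer: normal form = λ.λ.1  (in 2 steps)

Working:
  start: (λ.λ.(λ.λ.2) 1) (λ.0 0)
  [1] λ.(λ.λ.2) (λ.0 0)
  [2] λ.λ.1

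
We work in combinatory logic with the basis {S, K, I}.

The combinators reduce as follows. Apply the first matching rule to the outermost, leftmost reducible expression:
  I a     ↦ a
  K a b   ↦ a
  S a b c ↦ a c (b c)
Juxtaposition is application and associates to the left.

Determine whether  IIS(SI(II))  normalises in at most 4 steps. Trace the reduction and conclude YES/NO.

Answer: YES — reaches normal form S(SII) in 3 ≤ 4 steps

Derivation:
  start: IIS(SI(II))
  →1  IS(SI(II))
  →2  S(SI(II))
  →3  S(SII)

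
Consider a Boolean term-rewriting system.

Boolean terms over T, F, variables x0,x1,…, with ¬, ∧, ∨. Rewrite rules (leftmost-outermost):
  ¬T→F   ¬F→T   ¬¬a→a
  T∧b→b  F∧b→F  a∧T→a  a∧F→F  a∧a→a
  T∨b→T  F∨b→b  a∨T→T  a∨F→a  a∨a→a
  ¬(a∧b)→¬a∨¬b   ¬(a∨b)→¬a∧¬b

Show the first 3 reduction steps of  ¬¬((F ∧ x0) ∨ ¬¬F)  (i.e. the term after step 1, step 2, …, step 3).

Answer: after 3 steps: ¬¬F

Derivation:
  start: ¬¬((F ∧ x0) ∨ ¬¬F)
  step 1: (F ∧ x0) ∨ ¬¬F
  step 2: F ∨ ¬¬F
  step 3: ¬¬F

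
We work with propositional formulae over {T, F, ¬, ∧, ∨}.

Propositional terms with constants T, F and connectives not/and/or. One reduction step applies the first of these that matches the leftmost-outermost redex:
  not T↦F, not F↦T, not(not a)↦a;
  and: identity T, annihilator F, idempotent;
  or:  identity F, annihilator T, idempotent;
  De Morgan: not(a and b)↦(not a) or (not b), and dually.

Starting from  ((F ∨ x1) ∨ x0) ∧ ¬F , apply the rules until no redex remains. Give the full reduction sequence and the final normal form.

Answer: normal form = x1 ∨ x0  (in 3 steps)

Working:
  start: ((F ∨ x1) ∨ x0) ∧ ¬F
  [1] (x1 ∨ x0) ∧ ¬F
  [2] (x1 ∨ x0) ∧ T
  [3] x1 ∨ x0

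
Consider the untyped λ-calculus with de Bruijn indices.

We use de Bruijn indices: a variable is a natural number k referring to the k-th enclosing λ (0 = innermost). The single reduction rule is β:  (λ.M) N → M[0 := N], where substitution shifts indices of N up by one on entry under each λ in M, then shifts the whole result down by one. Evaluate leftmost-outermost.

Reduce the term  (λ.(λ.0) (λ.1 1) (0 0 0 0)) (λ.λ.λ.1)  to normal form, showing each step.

Answer: normal form = λ.λ.1  (in 4 steps)

Working:
  start: (λ.(λ.0) (λ.1 1) (0 0 0 0)) (λ.λ.λ.1)
  [1] (λ.0) (λ.(λ.λ.λ.1) (λ.λ.λ.1)) ((λ.λ.λ.1) (λ.λ.λ.1) (λ.λ.λ.1) (λ.λ.λ.1))
  [2] (λ.(λ.λ.λ.1) (λ.λ.λ.1)) ((λ.λ.λ.1) (λ.λ.λ.1) (λ.λ.λ.1) (λ.λ.λ.1))
  [3] (λ.λ.λ.1) (λ.λ.λ.1)
  [4] λ.λ.1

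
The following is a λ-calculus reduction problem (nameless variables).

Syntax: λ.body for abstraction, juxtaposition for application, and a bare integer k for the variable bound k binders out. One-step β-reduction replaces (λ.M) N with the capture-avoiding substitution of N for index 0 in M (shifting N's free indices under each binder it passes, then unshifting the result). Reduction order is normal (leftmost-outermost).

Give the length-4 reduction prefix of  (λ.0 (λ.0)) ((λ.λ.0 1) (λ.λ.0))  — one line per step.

  start: (λ.0 (λ.0)) ((λ.λ.0 1) (λ.λ.0))
  step 1: (λ.λ.0 1) (λ.λ.0) (λ.0)
  step 2: (λ.0 (λ.λ.0)) (λ.0)
  step 3: (λ.0) (λ.λ.0)
  step 4: λ.λ.0

Answer: after 4 steps: λ.λ.0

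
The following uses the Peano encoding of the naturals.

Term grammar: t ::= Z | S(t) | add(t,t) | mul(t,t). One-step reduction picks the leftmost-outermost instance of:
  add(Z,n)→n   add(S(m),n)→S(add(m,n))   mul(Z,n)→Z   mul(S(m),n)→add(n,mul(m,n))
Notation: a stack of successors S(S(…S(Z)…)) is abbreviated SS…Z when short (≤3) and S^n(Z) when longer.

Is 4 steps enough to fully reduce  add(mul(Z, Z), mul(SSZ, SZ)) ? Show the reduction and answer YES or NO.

Answer: NO — after 4 steps the term is S(add(Z, mul(SZ, SZ))), not yet normal

Derivation:
  start: add(mul(Z, Z), mul(SSZ, SZ))
  →1  add(Z, mul(SSZ, SZ))
  →2  mul(SSZ, SZ)
  →3  add(SZ, mul(SZ, SZ))
  →4  S(add(Z, mul(SZ, SZ)))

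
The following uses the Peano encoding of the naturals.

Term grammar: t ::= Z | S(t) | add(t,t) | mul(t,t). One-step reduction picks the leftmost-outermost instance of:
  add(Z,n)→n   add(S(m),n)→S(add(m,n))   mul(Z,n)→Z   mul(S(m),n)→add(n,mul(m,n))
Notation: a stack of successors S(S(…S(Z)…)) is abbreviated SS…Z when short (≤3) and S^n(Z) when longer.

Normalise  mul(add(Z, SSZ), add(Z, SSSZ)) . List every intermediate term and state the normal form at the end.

Answer: normal form = S^6(Z)  (in 14 steps)

Reduction:
  start: mul(add(Z, SSZ), add(Z, SSSZ))
  →1  mul(SSZ, add(Z, SSSZ))
  →2  add(add(Z, SSSZ), mul(SZ, add(Z, SSSZ)))
  →3  add(SSSZ, mul(SZ, add(Z, SSSZ)))
  →4  S(add(SSZ, mul(SZ, add(Z, SSSZ))))
  →5  S(S(add(SZ, mul(SZ, add(Z, SSSZ)))))
  →6  S(S(S(add(Z, mul(SZ, add(Z, SSSZ))))))
  →7  S(S(S(mul(SZ, add(Z, SSSZ)))))
  →8  S(S(S(add(add(Z, SSSZ), mul(Z, add(Z, SSSZ))))))
  →9  S(S(S(add(SSSZ, mul(Z, add(Z, SSSZ))))))
  →10  S(S(S(S(add(SSZ, mul(Z, add(Z, SSSZ)))))))
  →11  S(S(S(S(S(add(SZ, mul(Z, add(Z, SSSZ))))))))
  →12  S(S(S(S(S(S(add(Z, mul(Z, add(Z, SSSZ)))))))))
  →13  S(S(S(S(S(S(mul(Z, add(Z, SSSZ))))))))
  →14  S^6(Z)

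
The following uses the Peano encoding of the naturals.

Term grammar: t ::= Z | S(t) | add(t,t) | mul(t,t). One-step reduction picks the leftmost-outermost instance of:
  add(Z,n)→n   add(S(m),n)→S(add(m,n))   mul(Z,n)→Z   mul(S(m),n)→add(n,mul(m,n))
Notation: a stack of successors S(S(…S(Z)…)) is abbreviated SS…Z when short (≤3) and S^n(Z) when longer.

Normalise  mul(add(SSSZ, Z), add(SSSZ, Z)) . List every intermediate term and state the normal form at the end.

Answer: normal form = S^9(Z)  (in 32 steps)

Derivation:
  start: mul(add(SSSZ, Z), add(SSSZ, Z))
  →1  mul(S(add(SSZ, Z)), add(SSSZ, Z))
  →2  add(add(SSSZ, Z), mul(add(SSZ, Z), add(SSSZ, Z)))
  →3  add(S(add(SSZ, Z)), mul(add(SSZ, Z), add(SSSZ, Z)))
  →4  S(add(add(SSZ, Z), mul(add(SSZ, Z), add(SSSZ, Z))))
  →5  S(add(S(add(SZ, Z)), mul(add(SSZ, Z), add(SSSZ, Z))))
  →6  S(S(add(add(SZ, Z), mul(add(SSZ, Z), add(SSSZ, Z)))))
  →7  S(S(add(S(add(Z, Z)), mul(add(SSZ, Z), add(SSSZ, Z)))))
  →8  S(S(S(add(add(Z, Z), mul(add(SSZ, Z), add(SSSZ, Z))))))
  →9  S(S(S(add(Z, mul(add(SSZ, Z), add(SSSZ, Z))))))
  →10  S(S(S(mul(add(SSZ, Z), add(SSSZ, Z)))))
  →11  S(S(S(mul(S(add(SZ, Z)), add(SSSZ, Z)))))
  →12  S(S(S(add(add(SSSZ, Z), mul(add(SZ, Z), add(SSSZ, Z))))))
  →13  S(S(S(add(S(add(SSZ, Z)), mul(add(SZ, Z), add(SSSZ, Z))))))
  →14  S(S(S(S(add(add(SSZ, Z), mul(add(SZ, Z), add(SSSZ, Z)))))))
  →15  S(S(S(S(add(S(add(SZ, Z)), mul(add(SZ, Z), add(SSSZ, Z)))))))
  →16  S(S(S(S(S(add(add(SZ, Z), mul(add(SZ, Z), add(SSSZ, Z))))))))
  →17  S(S(S(S(S(add(S(add(Z, Z)), mul(add(SZ, Z), add(SSSZ, Z))))))))
  →18  S(S(S(S(S(S(add(add(Z, Z), mul(add(SZ, Z), add(SSSZ, Z)))))))))
  →19  S(S(S(S(S(S(add(Z, mul(add(SZ, Z), add(SSSZ, Z)))))))))
  →20  S(S(S(S(S(S(mul(add(SZ, Z), add(SSSZ, Z))))))))
  →21  S(S(S(S(S(S(mul(S(add(Z, Z)), add(SSSZ, Z))))))))
  →22  S(S(S(S(S(S(add(add(SSSZ, Z), mul(add(Z, Z), add(SSSZ, Z)))))))))
  →23  S(S(S(S(S(S(add(S(add(SSZ, Z)), mul(add(Z, Z), add(SSSZ, Z)))))))))
  →24  S(S(S(S(S(S(S(add(add(SSZ, Z), mul(add(Z, Z), add(SSSZ, Z))))))))))
  →25  S(S(S(S(S(S(S(add(S(add(SZ, Z)), mul(add(Z, Z), add(SSSZ, Z))))))))))
  →26  S(S(S(S(S(S(S(S(add(add(SZ, Z), mul(add(Z, Z), add(SSSZ, Z)))))))))))
  →27  S(S(S(S(S(S(S(S(add(S(add(Z, Z)), mul(add(Z, Z), add(SSSZ, Z)))))))))))
  →28  S(S(S(S(S(S(S(S(S(add(add(Z, Z), mul(add(Z, Z), add(SSSZ, Z))))))))))))
  →29  S(S(S(S(S(S(S(S(S(add(Z, mul(add(Z, Z), add(SSSZ, Z))))))))))))
  →30  S(S(S(S(S(S(S(S(S(mul(add(Z, Z), add(SSSZ, Z)))))))))))
  →31  S(S(S(S(S(S(S(S(S(mul(Z, add(SSSZ, Z)))))))))))
  →32  S^9(Z)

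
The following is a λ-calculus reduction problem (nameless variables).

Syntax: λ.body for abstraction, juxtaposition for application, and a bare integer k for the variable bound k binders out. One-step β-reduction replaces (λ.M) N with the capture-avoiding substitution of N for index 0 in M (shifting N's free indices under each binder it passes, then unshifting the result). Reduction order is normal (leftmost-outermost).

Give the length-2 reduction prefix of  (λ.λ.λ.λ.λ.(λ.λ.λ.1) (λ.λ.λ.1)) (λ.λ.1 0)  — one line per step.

Answer: after 2 steps: λ.λ.λ.λ.λ.λ.1

Derivation:
  start: (λ.λ.λ.λ.λ.(λ.λ.λ.1) (λ.λ.λ.1)) (λ.λ.1 0)
  [1] λ.λ.λ.λ.(λ.λ.λ.1) (λ.λ.λ.1)
  [2] λ.λ.λ.λ.λ.λ.1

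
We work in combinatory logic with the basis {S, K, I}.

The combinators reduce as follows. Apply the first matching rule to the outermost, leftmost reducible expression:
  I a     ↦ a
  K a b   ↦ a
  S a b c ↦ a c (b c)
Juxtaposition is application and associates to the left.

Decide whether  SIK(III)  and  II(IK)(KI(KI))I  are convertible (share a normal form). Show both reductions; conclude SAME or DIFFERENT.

Term A:
  start: SIK(III)
  step 1: I(III)(K(III))
  step 2: III(K(III))
  step 3: II(K(III))
  step 4: I(K(III))
  step 5: K(III)
  step 6: K(II)
  step 7: KI

Term B:
  start: II(IK)(KI(KI))I
  step 1: I(IK)(KI(KI))I
  step 2: IK(KI(KI))I
  step 3: K(KI(KI))I
  step 4: KI(KI)
  step 5: I

Answer: DIFFERENT — A ⇓ KI, B ⇓ I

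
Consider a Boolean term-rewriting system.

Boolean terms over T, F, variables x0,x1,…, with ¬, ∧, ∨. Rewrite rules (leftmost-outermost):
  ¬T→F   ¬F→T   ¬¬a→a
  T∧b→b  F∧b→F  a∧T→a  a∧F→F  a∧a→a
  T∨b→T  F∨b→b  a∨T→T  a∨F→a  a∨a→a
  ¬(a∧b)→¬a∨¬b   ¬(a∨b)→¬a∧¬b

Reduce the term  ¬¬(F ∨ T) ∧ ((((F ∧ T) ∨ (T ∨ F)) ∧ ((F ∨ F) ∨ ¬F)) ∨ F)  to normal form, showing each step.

  start: ¬¬(F ∨ T) ∧ ((((F ∧ T) ∨ (T ∨ F)) ∧ ((F ∨ F) ∨ ¬F)) ∨ F)
  →1  (F ∨ T) ∧ ((((F ∧ T) ∨ (T ∨ F)) ∧ ((F ∨ F) ∨ ¬F)) ∨ F)
  →2  T ∧ ((((F ∧ T) ∨ (T ∨ F)) ∧ ((F ∨ F) ∨ ¬F)) ∨ F)
  →3  (((F ∧ T) ∨ (T ∨ F)) ∧ ((F ∨ F) ∨ ¬F)) ∨ F
  →4  ((F ∧ T) ∨ (T ∨ F)) ∧ ((F ∨ F) ∨ ¬F)
  →5  (F ∨ (T ∨ F)) ∧ ((F ∨ F) ∨ ¬F)
  →6  (T ∨ F) ∧ ((F ∨ F) ∨ ¬F)
  →7  T ∧ ((F ∨ F) ∨ ¬F)
  →8  (F ∨ F) ∨ ¬F
  →9  F ∨ ¬F
  →10  ¬F
  →11  T

Answer: normal form = T  (in 11 steps)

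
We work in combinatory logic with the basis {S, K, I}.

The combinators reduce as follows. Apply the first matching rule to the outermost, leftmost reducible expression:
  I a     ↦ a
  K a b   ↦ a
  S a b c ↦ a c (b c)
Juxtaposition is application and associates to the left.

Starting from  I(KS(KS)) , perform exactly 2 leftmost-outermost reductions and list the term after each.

  start: I(KS(KS))
  [1] KS(KS)
  [2] S

Answer: after 2 steps: S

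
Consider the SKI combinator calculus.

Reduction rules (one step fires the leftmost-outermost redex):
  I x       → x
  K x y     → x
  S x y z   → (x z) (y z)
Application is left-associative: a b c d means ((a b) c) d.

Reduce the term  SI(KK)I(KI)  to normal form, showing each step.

Answer: normal form = K(KI)  (in 4 steps)

Working:
  start: SI(KK)I(KI)
  step 1: II(KKI)(KI)
  step 2: I(KKI)(KI)
  step 3: KKI(KI)
  step 4: K(KI)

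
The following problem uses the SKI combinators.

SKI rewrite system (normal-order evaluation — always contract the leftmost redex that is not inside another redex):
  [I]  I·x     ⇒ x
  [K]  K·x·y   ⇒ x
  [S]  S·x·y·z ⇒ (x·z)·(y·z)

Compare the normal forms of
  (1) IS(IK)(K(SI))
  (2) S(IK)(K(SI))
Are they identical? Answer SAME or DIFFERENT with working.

Term A:
  start: IS(IK)(K(SI))
  →1  S(IK)(K(SI))
  →2  SK(K(SI))

Term B:
  start: S(IK)(K(SI))
  →1  SK(K(SI))

Answer: SAME — A ⇓ SK(K(SI)), B ⇓ SK(K(SI))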